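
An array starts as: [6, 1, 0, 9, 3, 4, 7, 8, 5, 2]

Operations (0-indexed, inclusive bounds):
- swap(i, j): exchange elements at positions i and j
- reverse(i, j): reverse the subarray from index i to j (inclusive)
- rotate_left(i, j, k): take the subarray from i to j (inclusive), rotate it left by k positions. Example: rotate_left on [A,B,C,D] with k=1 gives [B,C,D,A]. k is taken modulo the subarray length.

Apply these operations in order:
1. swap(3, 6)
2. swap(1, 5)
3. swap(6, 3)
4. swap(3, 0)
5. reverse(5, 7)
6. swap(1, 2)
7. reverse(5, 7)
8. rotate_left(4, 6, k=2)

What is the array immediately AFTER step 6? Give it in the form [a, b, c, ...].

After 1 (swap(3, 6)): [6, 1, 0, 7, 3, 4, 9, 8, 5, 2]
After 2 (swap(1, 5)): [6, 4, 0, 7, 3, 1, 9, 8, 5, 2]
After 3 (swap(6, 3)): [6, 4, 0, 9, 3, 1, 7, 8, 5, 2]
After 4 (swap(3, 0)): [9, 4, 0, 6, 3, 1, 7, 8, 5, 2]
After 5 (reverse(5, 7)): [9, 4, 0, 6, 3, 8, 7, 1, 5, 2]
After 6 (swap(1, 2)): [9, 0, 4, 6, 3, 8, 7, 1, 5, 2]

Answer: [9, 0, 4, 6, 3, 8, 7, 1, 5, 2]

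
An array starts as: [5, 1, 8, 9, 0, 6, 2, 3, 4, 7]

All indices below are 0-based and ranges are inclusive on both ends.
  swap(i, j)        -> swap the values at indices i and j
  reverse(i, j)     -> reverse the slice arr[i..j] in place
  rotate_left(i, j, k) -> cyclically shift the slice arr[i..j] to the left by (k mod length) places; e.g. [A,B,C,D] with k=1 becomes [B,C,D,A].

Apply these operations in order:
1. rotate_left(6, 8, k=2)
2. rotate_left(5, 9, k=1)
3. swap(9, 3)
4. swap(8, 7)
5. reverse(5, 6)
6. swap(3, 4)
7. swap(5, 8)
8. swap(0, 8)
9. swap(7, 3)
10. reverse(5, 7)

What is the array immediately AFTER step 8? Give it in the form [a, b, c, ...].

Answer: [2, 1, 8, 0, 6, 3, 4, 7, 5, 9]

Derivation:
After 1 (rotate_left(6, 8, k=2)): [5, 1, 8, 9, 0, 6, 4, 2, 3, 7]
After 2 (rotate_left(5, 9, k=1)): [5, 1, 8, 9, 0, 4, 2, 3, 7, 6]
After 3 (swap(9, 3)): [5, 1, 8, 6, 0, 4, 2, 3, 7, 9]
After 4 (swap(8, 7)): [5, 1, 8, 6, 0, 4, 2, 7, 3, 9]
After 5 (reverse(5, 6)): [5, 1, 8, 6, 0, 2, 4, 7, 3, 9]
After 6 (swap(3, 4)): [5, 1, 8, 0, 6, 2, 4, 7, 3, 9]
After 7 (swap(5, 8)): [5, 1, 8, 0, 6, 3, 4, 7, 2, 9]
After 8 (swap(0, 8)): [2, 1, 8, 0, 6, 3, 4, 7, 5, 9]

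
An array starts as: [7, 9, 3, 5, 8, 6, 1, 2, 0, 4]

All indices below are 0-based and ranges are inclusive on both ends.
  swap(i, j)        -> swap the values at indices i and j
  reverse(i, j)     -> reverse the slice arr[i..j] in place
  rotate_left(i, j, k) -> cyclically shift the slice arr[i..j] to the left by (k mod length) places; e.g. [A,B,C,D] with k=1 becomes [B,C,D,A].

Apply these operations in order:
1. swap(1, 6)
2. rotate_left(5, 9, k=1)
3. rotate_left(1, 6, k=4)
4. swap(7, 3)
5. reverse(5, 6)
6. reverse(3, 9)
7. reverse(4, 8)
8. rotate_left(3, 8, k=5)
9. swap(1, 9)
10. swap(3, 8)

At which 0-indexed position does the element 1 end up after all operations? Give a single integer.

After 1 (swap(1, 6)): [7, 1, 3, 5, 8, 6, 9, 2, 0, 4]
After 2 (rotate_left(5, 9, k=1)): [7, 1, 3, 5, 8, 9, 2, 0, 4, 6]
After 3 (rotate_left(1, 6, k=4)): [7, 9, 2, 1, 3, 5, 8, 0, 4, 6]
After 4 (swap(7, 3)): [7, 9, 2, 0, 3, 5, 8, 1, 4, 6]
After 5 (reverse(5, 6)): [7, 9, 2, 0, 3, 8, 5, 1, 4, 6]
After 6 (reverse(3, 9)): [7, 9, 2, 6, 4, 1, 5, 8, 3, 0]
After 7 (reverse(4, 8)): [7, 9, 2, 6, 3, 8, 5, 1, 4, 0]
After 8 (rotate_left(3, 8, k=5)): [7, 9, 2, 4, 6, 3, 8, 5, 1, 0]
After 9 (swap(1, 9)): [7, 0, 2, 4, 6, 3, 8, 5, 1, 9]
After 10 (swap(3, 8)): [7, 0, 2, 1, 6, 3, 8, 5, 4, 9]

Answer: 3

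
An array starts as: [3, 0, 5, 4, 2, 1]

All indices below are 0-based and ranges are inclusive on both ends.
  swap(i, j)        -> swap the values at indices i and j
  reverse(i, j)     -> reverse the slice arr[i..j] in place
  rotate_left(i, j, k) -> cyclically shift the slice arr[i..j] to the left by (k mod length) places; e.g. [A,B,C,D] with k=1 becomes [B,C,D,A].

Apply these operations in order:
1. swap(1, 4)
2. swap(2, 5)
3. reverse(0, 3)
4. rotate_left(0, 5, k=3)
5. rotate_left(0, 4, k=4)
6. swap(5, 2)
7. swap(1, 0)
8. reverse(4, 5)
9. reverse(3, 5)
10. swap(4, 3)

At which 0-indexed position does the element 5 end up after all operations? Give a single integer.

Answer: 5

Derivation:
After 1 (swap(1, 4)): [3, 2, 5, 4, 0, 1]
After 2 (swap(2, 5)): [3, 2, 1, 4, 0, 5]
After 3 (reverse(0, 3)): [4, 1, 2, 3, 0, 5]
After 4 (rotate_left(0, 5, k=3)): [3, 0, 5, 4, 1, 2]
After 5 (rotate_left(0, 4, k=4)): [1, 3, 0, 5, 4, 2]
After 6 (swap(5, 2)): [1, 3, 2, 5, 4, 0]
After 7 (swap(1, 0)): [3, 1, 2, 5, 4, 0]
After 8 (reverse(4, 5)): [3, 1, 2, 5, 0, 4]
After 9 (reverse(3, 5)): [3, 1, 2, 4, 0, 5]
After 10 (swap(4, 3)): [3, 1, 2, 0, 4, 5]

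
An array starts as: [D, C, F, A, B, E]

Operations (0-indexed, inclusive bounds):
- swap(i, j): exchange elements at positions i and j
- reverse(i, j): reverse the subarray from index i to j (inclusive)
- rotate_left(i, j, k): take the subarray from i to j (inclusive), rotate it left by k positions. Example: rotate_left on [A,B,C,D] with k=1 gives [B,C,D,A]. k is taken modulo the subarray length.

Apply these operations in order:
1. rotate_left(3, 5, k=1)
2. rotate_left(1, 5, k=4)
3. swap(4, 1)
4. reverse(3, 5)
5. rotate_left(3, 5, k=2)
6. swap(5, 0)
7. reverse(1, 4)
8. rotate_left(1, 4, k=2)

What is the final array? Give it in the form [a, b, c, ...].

Answer: [A, C, B, E, F, D]

Derivation:
After 1 (rotate_left(3, 5, k=1)): [D, C, F, B, E, A]
After 2 (rotate_left(1, 5, k=4)): [D, A, C, F, B, E]
After 3 (swap(4, 1)): [D, B, C, F, A, E]
After 4 (reverse(3, 5)): [D, B, C, E, A, F]
After 5 (rotate_left(3, 5, k=2)): [D, B, C, F, E, A]
After 6 (swap(5, 0)): [A, B, C, F, E, D]
After 7 (reverse(1, 4)): [A, E, F, C, B, D]
After 8 (rotate_left(1, 4, k=2)): [A, C, B, E, F, D]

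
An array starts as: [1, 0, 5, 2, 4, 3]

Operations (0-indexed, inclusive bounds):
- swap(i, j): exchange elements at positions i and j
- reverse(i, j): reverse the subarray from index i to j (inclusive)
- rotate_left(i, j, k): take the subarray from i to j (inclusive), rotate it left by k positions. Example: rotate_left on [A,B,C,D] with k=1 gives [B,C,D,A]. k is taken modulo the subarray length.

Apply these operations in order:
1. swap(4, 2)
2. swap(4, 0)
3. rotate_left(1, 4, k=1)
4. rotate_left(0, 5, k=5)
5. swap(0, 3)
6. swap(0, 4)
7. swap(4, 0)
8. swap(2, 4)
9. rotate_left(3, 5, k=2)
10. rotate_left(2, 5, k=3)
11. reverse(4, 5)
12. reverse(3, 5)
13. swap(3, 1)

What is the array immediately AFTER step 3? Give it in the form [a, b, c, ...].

After 1 (swap(4, 2)): [1, 0, 4, 2, 5, 3]
After 2 (swap(4, 0)): [5, 0, 4, 2, 1, 3]
After 3 (rotate_left(1, 4, k=1)): [5, 4, 2, 1, 0, 3]

Answer: [5, 4, 2, 1, 0, 3]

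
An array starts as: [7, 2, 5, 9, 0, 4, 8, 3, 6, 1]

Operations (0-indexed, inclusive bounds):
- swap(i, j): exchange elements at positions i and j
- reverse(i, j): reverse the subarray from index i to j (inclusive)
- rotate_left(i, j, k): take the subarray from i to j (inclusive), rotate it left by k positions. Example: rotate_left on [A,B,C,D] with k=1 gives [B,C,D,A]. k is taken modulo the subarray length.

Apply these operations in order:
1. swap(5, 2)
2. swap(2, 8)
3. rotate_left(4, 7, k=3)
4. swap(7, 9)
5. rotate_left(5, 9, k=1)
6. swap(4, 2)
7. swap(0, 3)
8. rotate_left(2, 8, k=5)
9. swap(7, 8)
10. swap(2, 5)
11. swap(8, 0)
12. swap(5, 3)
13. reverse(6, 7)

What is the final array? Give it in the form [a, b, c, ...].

Answer: [5, 2, 7, 4, 3, 8, 1, 6, 9, 0]

Derivation:
After 1 (swap(5, 2)): [7, 2, 4, 9, 0, 5, 8, 3, 6, 1]
After 2 (swap(2, 8)): [7, 2, 6, 9, 0, 5, 8, 3, 4, 1]
After 3 (rotate_left(4, 7, k=3)): [7, 2, 6, 9, 3, 0, 5, 8, 4, 1]
After 4 (swap(7, 9)): [7, 2, 6, 9, 3, 0, 5, 1, 4, 8]
After 5 (rotate_left(5, 9, k=1)): [7, 2, 6, 9, 3, 5, 1, 4, 8, 0]
After 6 (swap(4, 2)): [7, 2, 3, 9, 6, 5, 1, 4, 8, 0]
After 7 (swap(0, 3)): [9, 2, 3, 7, 6, 5, 1, 4, 8, 0]
After 8 (rotate_left(2, 8, k=5)): [9, 2, 4, 8, 3, 7, 6, 5, 1, 0]
After 9 (swap(7, 8)): [9, 2, 4, 8, 3, 7, 6, 1, 5, 0]
After 10 (swap(2, 5)): [9, 2, 7, 8, 3, 4, 6, 1, 5, 0]
After 11 (swap(8, 0)): [5, 2, 7, 8, 3, 4, 6, 1, 9, 0]
After 12 (swap(5, 3)): [5, 2, 7, 4, 3, 8, 6, 1, 9, 0]
After 13 (reverse(6, 7)): [5, 2, 7, 4, 3, 8, 1, 6, 9, 0]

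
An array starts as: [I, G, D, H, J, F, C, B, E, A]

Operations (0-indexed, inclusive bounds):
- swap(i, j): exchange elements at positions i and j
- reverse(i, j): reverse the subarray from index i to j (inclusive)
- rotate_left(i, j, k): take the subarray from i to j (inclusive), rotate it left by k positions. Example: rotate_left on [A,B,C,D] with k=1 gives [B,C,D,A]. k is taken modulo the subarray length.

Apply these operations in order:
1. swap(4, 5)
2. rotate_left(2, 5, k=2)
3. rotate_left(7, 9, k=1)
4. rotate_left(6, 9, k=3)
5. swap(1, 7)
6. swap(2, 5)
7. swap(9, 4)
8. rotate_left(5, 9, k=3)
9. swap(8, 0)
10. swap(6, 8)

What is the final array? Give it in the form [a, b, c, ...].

Answer: [B, C, H, J, A, E, I, F, D, G]

Derivation:
After 1 (swap(4, 5)): [I, G, D, H, F, J, C, B, E, A]
After 2 (rotate_left(2, 5, k=2)): [I, G, F, J, D, H, C, B, E, A]
After 3 (rotate_left(7, 9, k=1)): [I, G, F, J, D, H, C, E, A, B]
After 4 (rotate_left(6, 9, k=3)): [I, G, F, J, D, H, B, C, E, A]
After 5 (swap(1, 7)): [I, C, F, J, D, H, B, G, E, A]
After 6 (swap(2, 5)): [I, C, H, J, D, F, B, G, E, A]
After 7 (swap(9, 4)): [I, C, H, J, A, F, B, G, E, D]
After 8 (rotate_left(5, 9, k=3)): [I, C, H, J, A, E, D, F, B, G]
After 9 (swap(8, 0)): [B, C, H, J, A, E, D, F, I, G]
After 10 (swap(6, 8)): [B, C, H, J, A, E, I, F, D, G]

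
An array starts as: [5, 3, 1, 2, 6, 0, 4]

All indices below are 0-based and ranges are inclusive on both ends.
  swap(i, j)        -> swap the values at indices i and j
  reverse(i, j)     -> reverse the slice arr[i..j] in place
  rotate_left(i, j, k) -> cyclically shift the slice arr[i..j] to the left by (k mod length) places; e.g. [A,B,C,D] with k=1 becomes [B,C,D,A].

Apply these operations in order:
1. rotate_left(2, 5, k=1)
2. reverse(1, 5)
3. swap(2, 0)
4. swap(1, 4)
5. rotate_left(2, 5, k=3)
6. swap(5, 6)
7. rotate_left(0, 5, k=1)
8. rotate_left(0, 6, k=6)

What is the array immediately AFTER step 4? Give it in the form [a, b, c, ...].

Answer: [0, 2, 5, 6, 1, 3, 4]

Derivation:
After 1 (rotate_left(2, 5, k=1)): [5, 3, 2, 6, 0, 1, 4]
After 2 (reverse(1, 5)): [5, 1, 0, 6, 2, 3, 4]
After 3 (swap(2, 0)): [0, 1, 5, 6, 2, 3, 4]
After 4 (swap(1, 4)): [0, 2, 5, 6, 1, 3, 4]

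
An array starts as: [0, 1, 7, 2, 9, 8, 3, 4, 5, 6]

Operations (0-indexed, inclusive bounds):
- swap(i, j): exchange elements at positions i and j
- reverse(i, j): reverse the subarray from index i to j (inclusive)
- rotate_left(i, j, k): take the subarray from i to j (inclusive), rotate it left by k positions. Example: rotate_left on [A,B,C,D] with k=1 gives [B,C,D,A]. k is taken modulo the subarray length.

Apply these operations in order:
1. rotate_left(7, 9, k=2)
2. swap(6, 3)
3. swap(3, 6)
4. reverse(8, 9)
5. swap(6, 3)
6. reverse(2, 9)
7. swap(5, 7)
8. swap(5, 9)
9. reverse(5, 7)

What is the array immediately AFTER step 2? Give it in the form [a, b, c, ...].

Answer: [0, 1, 7, 3, 9, 8, 2, 6, 4, 5]

Derivation:
After 1 (rotate_left(7, 9, k=2)): [0, 1, 7, 2, 9, 8, 3, 6, 4, 5]
After 2 (swap(6, 3)): [0, 1, 7, 3, 9, 8, 2, 6, 4, 5]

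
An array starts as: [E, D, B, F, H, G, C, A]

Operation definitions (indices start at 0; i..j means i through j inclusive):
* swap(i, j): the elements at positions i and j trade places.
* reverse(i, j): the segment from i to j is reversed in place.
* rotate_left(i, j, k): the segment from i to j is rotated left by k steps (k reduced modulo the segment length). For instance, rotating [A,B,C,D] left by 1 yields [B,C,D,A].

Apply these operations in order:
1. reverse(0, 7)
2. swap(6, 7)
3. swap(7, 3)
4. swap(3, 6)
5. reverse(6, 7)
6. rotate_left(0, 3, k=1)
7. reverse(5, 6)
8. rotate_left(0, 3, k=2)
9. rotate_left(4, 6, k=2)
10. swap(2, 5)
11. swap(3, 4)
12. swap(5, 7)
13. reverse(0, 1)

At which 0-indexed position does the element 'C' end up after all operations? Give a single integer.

After 1 (reverse(0, 7)): [A, C, G, H, F, B, D, E]
After 2 (swap(6, 7)): [A, C, G, H, F, B, E, D]
After 3 (swap(7, 3)): [A, C, G, D, F, B, E, H]
After 4 (swap(3, 6)): [A, C, G, E, F, B, D, H]
After 5 (reverse(6, 7)): [A, C, G, E, F, B, H, D]
After 6 (rotate_left(0, 3, k=1)): [C, G, E, A, F, B, H, D]
After 7 (reverse(5, 6)): [C, G, E, A, F, H, B, D]
After 8 (rotate_left(0, 3, k=2)): [E, A, C, G, F, H, B, D]
After 9 (rotate_left(4, 6, k=2)): [E, A, C, G, B, F, H, D]
After 10 (swap(2, 5)): [E, A, F, G, B, C, H, D]
After 11 (swap(3, 4)): [E, A, F, B, G, C, H, D]
After 12 (swap(5, 7)): [E, A, F, B, G, D, H, C]
After 13 (reverse(0, 1)): [A, E, F, B, G, D, H, C]

Answer: 7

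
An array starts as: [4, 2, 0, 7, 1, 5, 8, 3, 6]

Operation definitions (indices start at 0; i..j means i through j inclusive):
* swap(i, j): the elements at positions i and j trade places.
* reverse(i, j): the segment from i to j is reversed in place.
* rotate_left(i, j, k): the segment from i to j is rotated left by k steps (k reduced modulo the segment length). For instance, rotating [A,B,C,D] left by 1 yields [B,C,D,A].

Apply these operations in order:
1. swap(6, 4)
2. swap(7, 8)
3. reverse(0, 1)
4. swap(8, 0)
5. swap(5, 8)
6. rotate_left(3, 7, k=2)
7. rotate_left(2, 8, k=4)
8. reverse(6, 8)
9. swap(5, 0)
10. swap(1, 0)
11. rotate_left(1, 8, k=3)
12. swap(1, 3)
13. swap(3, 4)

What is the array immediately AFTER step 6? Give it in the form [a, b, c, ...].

Answer: [3, 4, 0, 2, 1, 6, 7, 8, 5]

Derivation:
After 1 (swap(6, 4)): [4, 2, 0, 7, 8, 5, 1, 3, 6]
After 2 (swap(7, 8)): [4, 2, 0, 7, 8, 5, 1, 6, 3]
After 3 (reverse(0, 1)): [2, 4, 0, 7, 8, 5, 1, 6, 3]
After 4 (swap(8, 0)): [3, 4, 0, 7, 8, 5, 1, 6, 2]
After 5 (swap(5, 8)): [3, 4, 0, 7, 8, 2, 1, 6, 5]
After 6 (rotate_left(3, 7, k=2)): [3, 4, 0, 2, 1, 6, 7, 8, 5]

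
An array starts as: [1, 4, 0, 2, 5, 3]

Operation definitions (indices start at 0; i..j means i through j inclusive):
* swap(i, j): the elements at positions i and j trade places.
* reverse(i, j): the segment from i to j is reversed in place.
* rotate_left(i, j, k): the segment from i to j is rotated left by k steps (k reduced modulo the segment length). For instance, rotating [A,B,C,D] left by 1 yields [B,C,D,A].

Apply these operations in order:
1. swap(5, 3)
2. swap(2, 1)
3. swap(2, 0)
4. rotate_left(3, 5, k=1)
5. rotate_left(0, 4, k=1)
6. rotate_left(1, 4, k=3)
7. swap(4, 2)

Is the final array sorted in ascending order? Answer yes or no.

After 1 (swap(5, 3)): [1, 4, 0, 3, 5, 2]
After 2 (swap(2, 1)): [1, 0, 4, 3, 5, 2]
After 3 (swap(2, 0)): [4, 0, 1, 3, 5, 2]
After 4 (rotate_left(3, 5, k=1)): [4, 0, 1, 5, 2, 3]
After 5 (rotate_left(0, 4, k=1)): [0, 1, 5, 2, 4, 3]
After 6 (rotate_left(1, 4, k=3)): [0, 4, 1, 5, 2, 3]
After 7 (swap(4, 2)): [0, 4, 2, 5, 1, 3]

Answer: no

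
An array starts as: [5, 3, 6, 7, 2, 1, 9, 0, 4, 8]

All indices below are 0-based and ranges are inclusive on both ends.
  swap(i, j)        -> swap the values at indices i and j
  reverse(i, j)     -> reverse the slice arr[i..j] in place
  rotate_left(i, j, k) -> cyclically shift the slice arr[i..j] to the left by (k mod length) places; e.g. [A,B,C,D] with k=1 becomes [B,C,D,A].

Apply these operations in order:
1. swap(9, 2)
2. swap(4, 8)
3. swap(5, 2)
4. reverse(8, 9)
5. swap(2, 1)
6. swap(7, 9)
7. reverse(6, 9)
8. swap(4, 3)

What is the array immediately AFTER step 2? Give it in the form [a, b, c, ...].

Answer: [5, 3, 8, 7, 4, 1, 9, 0, 2, 6]

Derivation:
After 1 (swap(9, 2)): [5, 3, 8, 7, 2, 1, 9, 0, 4, 6]
After 2 (swap(4, 8)): [5, 3, 8, 7, 4, 1, 9, 0, 2, 6]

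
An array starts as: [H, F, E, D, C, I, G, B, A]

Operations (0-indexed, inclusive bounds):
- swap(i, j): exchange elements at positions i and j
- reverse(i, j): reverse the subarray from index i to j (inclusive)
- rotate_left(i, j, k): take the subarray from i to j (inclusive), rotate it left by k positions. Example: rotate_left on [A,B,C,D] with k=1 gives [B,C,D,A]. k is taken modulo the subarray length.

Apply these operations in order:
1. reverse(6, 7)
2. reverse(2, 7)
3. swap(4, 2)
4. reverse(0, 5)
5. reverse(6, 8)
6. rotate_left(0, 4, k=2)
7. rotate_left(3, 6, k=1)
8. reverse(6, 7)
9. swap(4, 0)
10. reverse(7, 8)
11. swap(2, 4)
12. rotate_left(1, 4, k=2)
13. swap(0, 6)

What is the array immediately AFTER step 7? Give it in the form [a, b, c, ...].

Answer: [B, I, F, G, H, A, C, E, D]

Derivation:
After 1 (reverse(6, 7)): [H, F, E, D, C, I, B, G, A]
After 2 (reverse(2, 7)): [H, F, G, B, I, C, D, E, A]
After 3 (swap(4, 2)): [H, F, I, B, G, C, D, E, A]
After 4 (reverse(0, 5)): [C, G, B, I, F, H, D, E, A]
After 5 (reverse(6, 8)): [C, G, B, I, F, H, A, E, D]
After 6 (rotate_left(0, 4, k=2)): [B, I, F, C, G, H, A, E, D]
After 7 (rotate_left(3, 6, k=1)): [B, I, F, G, H, A, C, E, D]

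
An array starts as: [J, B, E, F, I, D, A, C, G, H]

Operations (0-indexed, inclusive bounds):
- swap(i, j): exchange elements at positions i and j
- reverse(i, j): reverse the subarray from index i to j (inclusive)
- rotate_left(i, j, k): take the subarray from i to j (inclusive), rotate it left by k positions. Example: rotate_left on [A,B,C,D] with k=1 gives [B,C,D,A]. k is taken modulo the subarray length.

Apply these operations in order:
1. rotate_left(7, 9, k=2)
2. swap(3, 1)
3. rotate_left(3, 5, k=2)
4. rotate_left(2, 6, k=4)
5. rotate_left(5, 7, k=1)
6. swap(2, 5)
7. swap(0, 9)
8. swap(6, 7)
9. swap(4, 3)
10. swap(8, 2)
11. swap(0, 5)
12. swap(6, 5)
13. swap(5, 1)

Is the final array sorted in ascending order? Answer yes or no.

Answer: yes

Derivation:
After 1 (rotate_left(7, 9, k=2)): [J, B, E, F, I, D, A, H, C, G]
After 2 (swap(3, 1)): [J, F, E, B, I, D, A, H, C, G]
After 3 (rotate_left(3, 5, k=2)): [J, F, E, D, B, I, A, H, C, G]
After 4 (rotate_left(2, 6, k=4)): [J, F, A, E, D, B, I, H, C, G]
After 5 (rotate_left(5, 7, k=1)): [J, F, A, E, D, I, H, B, C, G]
After 6 (swap(2, 5)): [J, F, I, E, D, A, H, B, C, G]
After 7 (swap(0, 9)): [G, F, I, E, D, A, H, B, C, J]
After 8 (swap(6, 7)): [G, F, I, E, D, A, B, H, C, J]
After 9 (swap(4, 3)): [G, F, I, D, E, A, B, H, C, J]
After 10 (swap(8, 2)): [G, F, C, D, E, A, B, H, I, J]
After 11 (swap(0, 5)): [A, F, C, D, E, G, B, H, I, J]
After 12 (swap(6, 5)): [A, F, C, D, E, B, G, H, I, J]
After 13 (swap(5, 1)): [A, B, C, D, E, F, G, H, I, J]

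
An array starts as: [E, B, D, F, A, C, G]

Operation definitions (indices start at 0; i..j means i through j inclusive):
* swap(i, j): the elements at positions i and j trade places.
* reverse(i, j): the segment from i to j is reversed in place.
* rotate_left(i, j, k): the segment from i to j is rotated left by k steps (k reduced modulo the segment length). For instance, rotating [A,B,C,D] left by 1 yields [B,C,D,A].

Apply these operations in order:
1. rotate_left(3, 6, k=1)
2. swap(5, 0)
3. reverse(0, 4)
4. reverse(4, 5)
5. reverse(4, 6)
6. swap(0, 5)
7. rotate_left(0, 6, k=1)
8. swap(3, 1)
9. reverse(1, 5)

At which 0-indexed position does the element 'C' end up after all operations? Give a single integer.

Answer: 2

Derivation:
After 1 (rotate_left(3, 6, k=1)): [E, B, D, A, C, G, F]
After 2 (swap(5, 0)): [G, B, D, A, C, E, F]
After 3 (reverse(0, 4)): [C, A, D, B, G, E, F]
After 4 (reverse(4, 5)): [C, A, D, B, E, G, F]
After 5 (reverse(4, 6)): [C, A, D, B, F, G, E]
After 6 (swap(0, 5)): [G, A, D, B, F, C, E]
After 7 (rotate_left(0, 6, k=1)): [A, D, B, F, C, E, G]
After 8 (swap(3, 1)): [A, F, B, D, C, E, G]
After 9 (reverse(1, 5)): [A, E, C, D, B, F, G]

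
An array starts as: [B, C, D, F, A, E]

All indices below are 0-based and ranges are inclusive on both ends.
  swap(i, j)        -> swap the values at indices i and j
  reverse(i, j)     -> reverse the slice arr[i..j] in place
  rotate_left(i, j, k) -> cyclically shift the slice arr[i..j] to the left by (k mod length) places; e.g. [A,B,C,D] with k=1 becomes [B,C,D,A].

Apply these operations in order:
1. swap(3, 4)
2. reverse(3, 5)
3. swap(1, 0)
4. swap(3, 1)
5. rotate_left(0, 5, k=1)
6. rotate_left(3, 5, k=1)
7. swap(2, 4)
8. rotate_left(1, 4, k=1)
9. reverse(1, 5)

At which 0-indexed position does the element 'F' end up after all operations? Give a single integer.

After 1 (swap(3, 4)): [B, C, D, A, F, E]
After 2 (reverse(3, 5)): [B, C, D, E, F, A]
After 3 (swap(1, 0)): [C, B, D, E, F, A]
After 4 (swap(3, 1)): [C, E, D, B, F, A]
After 5 (rotate_left(0, 5, k=1)): [E, D, B, F, A, C]
After 6 (rotate_left(3, 5, k=1)): [E, D, B, A, C, F]
After 7 (swap(2, 4)): [E, D, C, A, B, F]
After 8 (rotate_left(1, 4, k=1)): [E, C, A, B, D, F]
After 9 (reverse(1, 5)): [E, F, D, B, A, C]

Answer: 1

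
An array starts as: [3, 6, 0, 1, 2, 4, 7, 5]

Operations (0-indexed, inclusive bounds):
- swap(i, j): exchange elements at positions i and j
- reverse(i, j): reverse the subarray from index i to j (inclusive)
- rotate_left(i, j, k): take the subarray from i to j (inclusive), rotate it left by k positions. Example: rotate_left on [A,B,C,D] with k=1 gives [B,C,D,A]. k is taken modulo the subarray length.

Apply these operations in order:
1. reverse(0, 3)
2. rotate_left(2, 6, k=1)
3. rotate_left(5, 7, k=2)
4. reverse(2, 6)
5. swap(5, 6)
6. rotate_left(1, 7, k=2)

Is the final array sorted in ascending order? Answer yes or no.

After 1 (reverse(0, 3)): [1, 0, 6, 3, 2, 4, 7, 5]
After 2 (rotate_left(2, 6, k=1)): [1, 0, 3, 2, 4, 7, 6, 5]
After 3 (rotate_left(5, 7, k=2)): [1, 0, 3, 2, 4, 5, 7, 6]
After 4 (reverse(2, 6)): [1, 0, 7, 5, 4, 2, 3, 6]
After 5 (swap(5, 6)): [1, 0, 7, 5, 4, 3, 2, 6]
After 6 (rotate_left(1, 7, k=2)): [1, 5, 4, 3, 2, 6, 0, 7]

Answer: no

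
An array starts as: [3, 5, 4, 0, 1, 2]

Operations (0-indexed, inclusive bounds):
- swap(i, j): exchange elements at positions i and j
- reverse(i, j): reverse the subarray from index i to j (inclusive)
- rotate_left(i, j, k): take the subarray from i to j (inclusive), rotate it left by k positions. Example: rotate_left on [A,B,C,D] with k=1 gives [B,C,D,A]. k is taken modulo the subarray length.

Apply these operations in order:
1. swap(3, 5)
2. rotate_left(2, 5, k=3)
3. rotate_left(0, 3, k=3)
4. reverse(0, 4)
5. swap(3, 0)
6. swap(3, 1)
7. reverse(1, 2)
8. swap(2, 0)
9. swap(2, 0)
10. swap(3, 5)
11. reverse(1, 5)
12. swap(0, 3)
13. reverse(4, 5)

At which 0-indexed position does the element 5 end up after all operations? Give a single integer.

After 1 (swap(3, 5)): [3, 5, 4, 2, 1, 0]
After 2 (rotate_left(2, 5, k=3)): [3, 5, 0, 4, 2, 1]
After 3 (rotate_left(0, 3, k=3)): [4, 3, 5, 0, 2, 1]
After 4 (reverse(0, 4)): [2, 0, 5, 3, 4, 1]
After 5 (swap(3, 0)): [3, 0, 5, 2, 4, 1]
After 6 (swap(3, 1)): [3, 2, 5, 0, 4, 1]
After 7 (reverse(1, 2)): [3, 5, 2, 0, 4, 1]
After 8 (swap(2, 0)): [2, 5, 3, 0, 4, 1]
After 9 (swap(2, 0)): [3, 5, 2, 0, 4, 1]
After 10 (swap(3, 5)): [3, 5, 2, 1, 4, 0]
After 11 (reverse(1, 5)): [3, 0, 4, 1, 2, 5]
After 12 (swap(0, 3)): [1, 0, 4, 3, 2, 5]
After 13 (reverse(4, 5)): [1, 0, 4, 3, 5, 2]

Answer: 4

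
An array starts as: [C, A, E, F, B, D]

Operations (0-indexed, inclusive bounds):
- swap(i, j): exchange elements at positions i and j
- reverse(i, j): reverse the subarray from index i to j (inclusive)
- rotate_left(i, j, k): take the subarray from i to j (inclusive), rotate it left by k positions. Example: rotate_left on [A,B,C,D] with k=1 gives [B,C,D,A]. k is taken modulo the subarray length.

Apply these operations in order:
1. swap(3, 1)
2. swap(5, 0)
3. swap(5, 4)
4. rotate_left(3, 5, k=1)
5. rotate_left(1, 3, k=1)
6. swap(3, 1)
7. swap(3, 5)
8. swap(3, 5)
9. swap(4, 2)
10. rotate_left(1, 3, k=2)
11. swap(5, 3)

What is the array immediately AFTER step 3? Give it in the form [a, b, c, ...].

Answer: [D, F, E, A, C, B]

Derivation:
After 1 (swap(3, 1)): [C, F, E, A, B, D]
After 2 (swap(5, 0)): [D, F, E, A, B, C]
After 3 (swap(5, 4)): [D, F, E, A, C, B]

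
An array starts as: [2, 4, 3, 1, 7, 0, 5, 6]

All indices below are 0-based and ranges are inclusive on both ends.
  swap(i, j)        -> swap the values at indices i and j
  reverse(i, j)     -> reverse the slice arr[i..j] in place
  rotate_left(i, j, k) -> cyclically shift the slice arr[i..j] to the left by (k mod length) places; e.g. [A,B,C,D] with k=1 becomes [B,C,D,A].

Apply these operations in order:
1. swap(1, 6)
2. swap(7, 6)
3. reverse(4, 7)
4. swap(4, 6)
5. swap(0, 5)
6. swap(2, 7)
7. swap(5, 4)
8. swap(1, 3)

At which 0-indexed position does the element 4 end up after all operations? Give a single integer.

Answer: 6

Derivation:
After 1 (swap(1, 6)): [2, 5, 3, 1, 7, 0, 4, 6]
After 2 (swap(7, 6)): [2, 5, 3, 1, 7, 0, 6, 4]
After 3 (reverse(4, 7)): [2, 5, 3, 1, 4, 6, 0, 7]
After 4 (swap(4, 6)): [2, 5, 3, 1, 0, 6, 4, 7]
After 5 (swap(0, 5)): [6, 5, 3, 1, 0, 2, 4, 7]
After 6 (swap(2, 7)): [6, 5, 7, 1, 0, 2, 4, 3]
After 7 (swap(5, 4)): [6, 5, 7, 1, 2, 0, 4, 3]
After 8 (swap(1, 3)): [6, 1, 7, 5, 2, 0, 4, 3]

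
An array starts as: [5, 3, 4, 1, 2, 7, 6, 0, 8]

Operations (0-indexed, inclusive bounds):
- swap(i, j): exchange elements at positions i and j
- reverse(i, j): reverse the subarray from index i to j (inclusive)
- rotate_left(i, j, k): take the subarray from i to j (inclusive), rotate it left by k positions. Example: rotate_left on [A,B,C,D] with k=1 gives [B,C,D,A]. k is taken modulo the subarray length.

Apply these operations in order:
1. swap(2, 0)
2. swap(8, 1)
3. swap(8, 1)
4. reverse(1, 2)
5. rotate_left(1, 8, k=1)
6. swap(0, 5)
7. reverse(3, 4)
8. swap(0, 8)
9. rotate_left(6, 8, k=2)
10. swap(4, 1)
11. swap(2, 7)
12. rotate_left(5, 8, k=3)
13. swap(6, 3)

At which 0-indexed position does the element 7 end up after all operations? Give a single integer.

Answer: 6

Derivation:
After 1 (swap(2, 0)): [4, 3, 5, 1, 2, 7, 6, 0, 8]
After 2 (swap(8, 1)): [4, 8, 5, 1, 2, 7, 6, 0, 3]
After 3 (swap(8, 1)): [4, 3, 5, 1, 2, 7, 6, 0, 8]
After 4 (reverse(1, 2)): [4, 5, 3, 1, 2, 7, 6, 0, 8]
After 5 (rotate_left(1, 8, k=1)): [4, 3, 1, 2, 7, 6, 0, 8, 5]
After 6 (swap(0, 5)): [6, 3, 1, 2, 7, 4, 0, 8, 5]
After 7 (reverse(3, 4)): [6, 3, 1, 7, 2, 4, 0, 8, 5]
After 8 (swap(0, 8)): [5, 3, 1, 7, 2, 4, 0, 8, 6]
After 9 (rotate_left(6, 8, k=2)): [5, 3, 1, 7, 2, 4, 6, 0, 8]
After 10 (swap(4, 1)): [5, 2, 1, 7, 3, 4, 6, 0, 8]
After 11 (swap(2, 7)): [5, 2, 0, 7, 3, 4, 6, 1, 8]
After 12 (rotate_left(5, 8, k=3)): [5, 2, 0, 7, 3, 8, 4, 6, 1]
After 13 (swap(6, 3)): [5, 2, 0, 4, 3, 8, 7, 6, 1]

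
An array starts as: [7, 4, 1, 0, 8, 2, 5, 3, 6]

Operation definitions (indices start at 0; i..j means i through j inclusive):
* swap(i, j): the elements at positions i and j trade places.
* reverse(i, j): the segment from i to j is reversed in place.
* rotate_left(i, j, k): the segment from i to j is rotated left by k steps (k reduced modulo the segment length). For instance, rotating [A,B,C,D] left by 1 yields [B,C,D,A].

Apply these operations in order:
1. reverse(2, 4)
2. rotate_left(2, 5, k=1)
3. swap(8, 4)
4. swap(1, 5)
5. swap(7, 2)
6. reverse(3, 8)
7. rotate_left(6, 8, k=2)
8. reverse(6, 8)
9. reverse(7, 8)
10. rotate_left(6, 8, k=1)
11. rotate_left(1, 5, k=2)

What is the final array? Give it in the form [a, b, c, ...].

Answer: [7, 2, 0, 5, 8, 3, 1, 4, 6]

Derivation:
After 1 (reverse(2, 4)): [7, 4, 8, 0, 1, 2, 5, 3, 6]
After 2 (rotate_left(2, 5, k=1)): [7, 4, 0, 1, 2, 8, 5, 3, 6]
After 3 (swap(8, 4)): [7, 4, 0, 1, 6, 8, 5, 3, 2]
After 4 (swap(1, 5)): [7, 8, 0, 1, 6, 4, 5, 3, 2]
After 5 (swap(7, 2)): [7, 8, 3, 1, 6, 4, 5, 0, 2]
After 6 (reverse(3, 8)): [7, 8, 3, 2, 0, 5, 4, 6, 1]
After 7 (rotate_left(6, 8, k=2)): [7, 8, 3, 2, 0, 5, 1, 4, 6]
After 8 (reverse(6, 8)): [7, 8, 3, 2, 0, 5, 6, 4, 1]
After 9 (reverse(7, 8)): [7, 8, 3, 2, 0, 5, 6, 1, 4]
After 10 (rotate_left(6, 8, k=1)): [7, 8, 3, 2, 0, 5, 1, 4, 6]
After 11 (rotate_left(1, 5, k=2)): [7, 2, 0, 5, 8, 3, 1, 4, 6]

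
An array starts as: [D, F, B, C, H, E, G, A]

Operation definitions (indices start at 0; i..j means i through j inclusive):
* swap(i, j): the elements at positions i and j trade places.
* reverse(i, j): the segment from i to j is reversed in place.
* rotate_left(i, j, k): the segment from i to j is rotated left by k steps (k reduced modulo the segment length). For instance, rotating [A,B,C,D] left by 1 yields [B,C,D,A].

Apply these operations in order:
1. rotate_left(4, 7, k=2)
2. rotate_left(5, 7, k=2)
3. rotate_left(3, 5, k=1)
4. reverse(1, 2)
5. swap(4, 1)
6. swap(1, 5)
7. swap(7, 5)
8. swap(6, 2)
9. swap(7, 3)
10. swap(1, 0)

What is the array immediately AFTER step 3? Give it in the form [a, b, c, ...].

Answer: [D, F, B, G, E, C, A, H]

Derivation:
After 1 (rotate_left(4, 7, k=2)): [D, F, B, C, G, A, H, E]
After 2 (rotate_left(5, 7, k=2)): [D, F, B, C, G, E, A, H]
After 3 (rotate_left(3, 5, k=1)): [D, F, B, G, E, C, A, H]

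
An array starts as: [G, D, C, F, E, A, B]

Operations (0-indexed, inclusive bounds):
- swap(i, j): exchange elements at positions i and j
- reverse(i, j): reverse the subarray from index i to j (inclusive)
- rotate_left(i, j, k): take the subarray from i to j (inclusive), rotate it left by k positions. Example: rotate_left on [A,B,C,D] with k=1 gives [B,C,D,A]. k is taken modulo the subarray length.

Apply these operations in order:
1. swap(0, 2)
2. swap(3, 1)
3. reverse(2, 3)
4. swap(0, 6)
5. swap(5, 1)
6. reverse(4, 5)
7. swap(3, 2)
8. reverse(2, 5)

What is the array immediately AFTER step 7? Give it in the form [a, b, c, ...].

Answer: [B, A, G, D, F, E, C]

Derivation:
After 1 (swap(0, 2)): [C, D, G, F, E, A, B]
After 2 (swap(3, 1)): [C, F, G, D, E, A, B]
After 3 (reverse(2, 3)): [C, F, D, G, E, A, B]
After 4 (swap(0, 6)): [B, F, D, G, E, A, C]
After 5 (swap(5, 1)): [B, A, D, G, E, F, C]
After 6 (reverse(4, 5)): [B, A, D, G, F, E, C]
After 7 (swap(3, 2)): [B, A, G, D, F, E, C]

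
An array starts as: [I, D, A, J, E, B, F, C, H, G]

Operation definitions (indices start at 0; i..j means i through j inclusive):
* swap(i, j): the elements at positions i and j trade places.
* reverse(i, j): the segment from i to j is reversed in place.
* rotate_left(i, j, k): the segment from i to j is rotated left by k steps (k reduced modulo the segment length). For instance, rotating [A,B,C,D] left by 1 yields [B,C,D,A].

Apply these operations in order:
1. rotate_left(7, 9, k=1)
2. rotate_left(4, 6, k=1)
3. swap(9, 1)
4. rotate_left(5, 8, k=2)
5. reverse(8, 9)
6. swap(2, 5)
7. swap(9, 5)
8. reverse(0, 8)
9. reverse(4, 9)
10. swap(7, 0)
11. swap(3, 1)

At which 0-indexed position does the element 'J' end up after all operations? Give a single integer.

After 1 (rotate_left(7, 9, k=1)): [I, D, A, J, E, B, F, H, G, C]
After 2 (rotate_left(4, 6, k=1)): [I, D, A, J, B, F, E, H, G, C]
After 3 (swap(9, 1)): [I, C, A, J, B, F, E, H, G, D]
After 4 (rotate_left(5, 8, k=2)): [I, C, A, J, B, H, G, F, E, D]
After 5 (reverse(8, 9)): [I, C, A, J, B, H, G, F, D, E]
After 6 (swap(2, 5)): [I, C, H, J, B, A, G, F, D, E]
After 7 (swap(9, 5)): [I, C, H, J, B, E, G, F, D, A]
After 8 (reverse(0, 8)): [D, F, G, E, B, J, H, C, I, A]
After 9 (reverse(4, 9)): [D, F, G, E, A, I, C, H, J, B]
After 10 (swap(7, 0)): [H, F, G, E, A, I, C, D, J, B]
After 11 (swap(3, 1)): [H, E, G, F, A, I, C, D, J, B]

Answer: 8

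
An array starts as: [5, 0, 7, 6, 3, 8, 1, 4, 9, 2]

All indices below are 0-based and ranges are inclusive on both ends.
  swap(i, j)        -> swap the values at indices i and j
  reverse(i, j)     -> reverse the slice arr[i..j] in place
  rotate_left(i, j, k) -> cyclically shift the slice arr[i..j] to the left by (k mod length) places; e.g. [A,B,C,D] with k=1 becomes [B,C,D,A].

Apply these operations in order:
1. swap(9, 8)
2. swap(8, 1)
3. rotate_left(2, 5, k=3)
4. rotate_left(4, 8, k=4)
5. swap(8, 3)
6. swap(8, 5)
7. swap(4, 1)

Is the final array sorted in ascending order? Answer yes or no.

After 1 (swap(9, 8)): [5, 0, 7, 6, 3, 8, 1, 4, 2, 9]
After 2 (swap(8, 1)): [5, 2, 7, 6, 3, 8, 1, 4, 0, 9]
After 3 (rotate_left(2, 5, k=3)): [5, 2, 8, 7, 6, 3, 1, 4, 0, 9]
After 4 (rotate_left(4, 8, k=4)): [5, 2, 8, 7, 0, 6, 3, 1, 4, 9]
After 5 (swap(8, 3)): [5, 2, 8, 4, 0, 6, 3, 1, 7, 9]
After 6 (swap(8, 5)): [5, 2, 8, 4, 0, 7, 3, 1, 6, 9]
After 7 (swap(4, 1)): [5, 0, 8, 4, 2, 7, 3, 1, 6, 9]

Answer: no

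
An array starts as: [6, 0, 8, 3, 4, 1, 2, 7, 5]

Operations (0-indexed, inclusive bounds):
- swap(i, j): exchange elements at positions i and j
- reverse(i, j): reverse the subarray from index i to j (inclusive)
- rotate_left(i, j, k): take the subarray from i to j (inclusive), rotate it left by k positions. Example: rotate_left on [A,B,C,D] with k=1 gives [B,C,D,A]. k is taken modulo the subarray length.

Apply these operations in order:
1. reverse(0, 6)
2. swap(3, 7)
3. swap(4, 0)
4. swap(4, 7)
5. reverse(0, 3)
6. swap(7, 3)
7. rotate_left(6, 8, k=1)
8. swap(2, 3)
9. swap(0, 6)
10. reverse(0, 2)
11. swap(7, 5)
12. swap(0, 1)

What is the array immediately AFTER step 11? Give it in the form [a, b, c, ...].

Answer: [2, 4, 8, 1, 3, 5, 7, 0, 6]

Derivation:
After 1 (reverse(0, 6)): [2, 1, 4, 3, 8, 0, 6, 7, 5]
After 2 (swap(3, 7)): [2, 1, 4, 7, 8, 0, 6, 3, 5]
After 3 (swap(4, 0)): [8, 1, 4, 7, 2, 0, 6, 3, 5]
After 4 (swap(4, 7)): [8, 1, 4, 7, 3, 0, 6, 2, 5]
After 5 (reverse(0, 3)): [7, 4, 1, 8, 3, 0, 6, 2, 5]
After 6 (swap(7, 3)): [7, 4, 1, 2, 3, 0, 6, 8, 5]
After 7 (rotate_left(6, 8, k=1)): [7, 4, 1, 2, 3, 0, 8, 5, 6]
After 8 (swap(2, 3)): [7, 4, 2, 1, 3, 0, 8, 5, 6]
After 9 (swap(0, 6)): [8, 4, 2, 1, 3, 0, 7, 5, 6]
After 10 (reverse(0, 2)): [2, 4, 8, 1, 3, 0, 7, 5, 6]
After 11 (swap(7, 5)): [2, 4, 8, 1, 3, 5, 7, 0, 6]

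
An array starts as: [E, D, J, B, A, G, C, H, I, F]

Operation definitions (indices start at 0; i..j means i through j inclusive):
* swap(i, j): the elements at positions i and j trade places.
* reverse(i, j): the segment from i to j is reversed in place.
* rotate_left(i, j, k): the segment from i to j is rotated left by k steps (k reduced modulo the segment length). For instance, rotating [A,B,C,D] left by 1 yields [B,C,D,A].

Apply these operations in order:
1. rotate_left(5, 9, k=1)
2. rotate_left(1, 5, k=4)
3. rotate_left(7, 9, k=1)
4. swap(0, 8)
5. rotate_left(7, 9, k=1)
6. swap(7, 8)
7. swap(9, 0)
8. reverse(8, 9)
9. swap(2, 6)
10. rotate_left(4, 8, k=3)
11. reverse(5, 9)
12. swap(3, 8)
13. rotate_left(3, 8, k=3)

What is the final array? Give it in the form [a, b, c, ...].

After 1 (rotate_left(5, 9, k=1)): [E, D, J, B, A, C, H, I, F, G]
After 2 (rotate_left(1, 5, k=4)): [E, C, D, J, B, A, H, I, F, G]
After 3 (rotate_left(7, 9, k=1)): [E, C, D, J, B, A, H, F, G, I]
After 4 (swap(0, 8)): [G, C, D, J, B, A, H, F, E, I]
After 5 (rotate_left(7, 9, k=1)): [G, C, D, J, B, A, H, E, I, F]
After 6 (swap(7, 8)): [G, C, D, J, B, A, H, I, E, F]
After 7 (swap(9, 0)): [F, C, D, J, B, A, H, I, E, G]
After 8 (reverse(8, 9)): [F, C, D, J, B, A, H, I, G, E]
After 9 (swap(2, 6)): [F, C, H, J, B, A, D, I, G, E]
After 10 (rotate_left(4, 8, k=3)): [F, C, H, J, I, G, B, A, D, E]
After 11 (reverse(5, 9)): [F, C, H, J, I, E, D, A, B, G]
After 12 (swap(3, 8)): [F, C, H, B, I, E, D, A, J, G]
After 13 (rotate_left(3, 8, k=3)): [F, C, H, D, A, J, B, I, E, G]

Answer: [F, C, H, D, A, J, B, I, E, G]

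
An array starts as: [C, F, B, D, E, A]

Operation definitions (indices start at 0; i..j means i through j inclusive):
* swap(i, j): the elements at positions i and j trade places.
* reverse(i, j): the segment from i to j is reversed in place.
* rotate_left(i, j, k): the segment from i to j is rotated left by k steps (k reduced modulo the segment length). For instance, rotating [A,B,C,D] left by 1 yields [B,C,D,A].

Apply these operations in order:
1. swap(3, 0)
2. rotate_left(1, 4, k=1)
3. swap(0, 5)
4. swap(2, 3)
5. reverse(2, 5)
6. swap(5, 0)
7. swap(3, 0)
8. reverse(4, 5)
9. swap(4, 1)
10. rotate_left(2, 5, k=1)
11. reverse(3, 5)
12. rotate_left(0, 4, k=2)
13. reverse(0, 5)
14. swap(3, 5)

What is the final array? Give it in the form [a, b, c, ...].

After 1 (swap(3, 0)): [D, F, B, C, E, A]
After 2 (rotate_left(1, 4, k=1)): [D, B, C, E, F, A]
After 3 (swap(0, 5)): [A, B, C, E, F, D]
After 4 (swap(2, 3)): [A, B, E, C, F, D]
After 5 (reverse(2, 5)): [A, B, D, F, C, E]
After 6 (swap(5, 0)): [E, B, D, F, C, A]
After 7 (swap(3, 0)): [F, B, D, E, C, A]
After 8 (reverse(4, 5)): [F, B, D, E, A, C]
After 9 (swap(4, 1)): [F, A, D, E, B, C]
After 10 (rotate_left(2, 5, k=1)): [F, A, E, B, C, D]
After 11 (reverse(3, 5)): [F, A, E, D, C, B]
After 12 (rotate_left(0, 4, k=2)): [E, D, C, F, A, B]
After 13 (reverse(0, 5)): [B, A, F, C, D, E]
After 14 (swap(3, 5)): [B, A, F, E, D, C]

Answer: [B, A, F, E, D, C]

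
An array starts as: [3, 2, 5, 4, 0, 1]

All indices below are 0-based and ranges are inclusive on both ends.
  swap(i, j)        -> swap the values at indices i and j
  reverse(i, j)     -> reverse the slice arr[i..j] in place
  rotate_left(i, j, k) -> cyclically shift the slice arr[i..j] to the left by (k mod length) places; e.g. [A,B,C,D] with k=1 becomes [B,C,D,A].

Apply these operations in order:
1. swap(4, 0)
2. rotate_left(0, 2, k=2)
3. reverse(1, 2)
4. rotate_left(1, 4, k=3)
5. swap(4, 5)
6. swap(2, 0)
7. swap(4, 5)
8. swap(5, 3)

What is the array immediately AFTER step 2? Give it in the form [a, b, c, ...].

After 1 (swap(4, 0)): [0, 2, 5, 4, 3, 1]
After 2 (rotate_left(0, 2, k=2)): [5, 0, 2, 4, 3, 1]

Answer: [5, 0, 2, 4, 3, 1]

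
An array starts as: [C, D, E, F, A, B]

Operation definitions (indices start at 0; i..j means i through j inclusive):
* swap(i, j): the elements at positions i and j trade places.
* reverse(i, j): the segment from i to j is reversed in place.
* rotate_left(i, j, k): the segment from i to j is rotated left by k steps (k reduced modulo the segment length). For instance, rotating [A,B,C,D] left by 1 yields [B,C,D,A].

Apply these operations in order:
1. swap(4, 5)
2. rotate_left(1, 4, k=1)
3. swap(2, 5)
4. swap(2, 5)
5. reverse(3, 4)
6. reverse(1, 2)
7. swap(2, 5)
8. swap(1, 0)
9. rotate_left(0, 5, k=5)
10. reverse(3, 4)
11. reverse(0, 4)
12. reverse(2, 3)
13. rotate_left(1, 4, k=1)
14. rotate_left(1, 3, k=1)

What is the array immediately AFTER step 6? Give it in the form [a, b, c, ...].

After 1 (swap(4, 5)): [C, D, E, F, B, A]
After 2 (rotate_left(1, 4, k=1)): [C, E, F, B, D, A]
After 3 (swap(2, 5)): [C, E, A, B, D, F]
After 4 (swap(2, 5)): [C, E, F, B, D, A]
After 5 (reverse(3, 4)): [C, E, F, D, B, A]
After 6 (reverse(1, 2)): [C, F, E, D, B, A]

Answer: [C, F, E, D, B, A]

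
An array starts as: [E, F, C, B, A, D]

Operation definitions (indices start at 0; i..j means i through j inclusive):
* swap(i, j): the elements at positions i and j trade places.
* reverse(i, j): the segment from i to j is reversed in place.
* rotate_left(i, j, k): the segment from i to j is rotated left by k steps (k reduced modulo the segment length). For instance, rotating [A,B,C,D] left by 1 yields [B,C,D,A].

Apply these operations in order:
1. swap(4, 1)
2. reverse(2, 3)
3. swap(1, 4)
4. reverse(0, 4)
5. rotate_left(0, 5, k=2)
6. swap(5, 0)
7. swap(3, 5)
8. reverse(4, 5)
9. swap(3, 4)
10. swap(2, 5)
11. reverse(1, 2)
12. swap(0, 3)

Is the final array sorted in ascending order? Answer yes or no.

Answer: no

Derivation:
After 1 (swap(4, 1)): [E, A, C, B, F, D]
After 2 (reverse(2, 3)): [E, A, B, C, F, D]
After 3 (swap(1, 4)): [E, F, B, C, A, D]
After 4 (reverse(0, 4)): [A, C, B, F, E, D]
After 5 (rotate_left(0, 5, k=2)): [B, F, E, D, A, C]
After 6 (swap(5, 0)): [C, F, E, D, A, B]
After 7 (swap(3, 5)): [C, F, E, B, A, D]
After 8 (reverse(4, 5)): [C, F, E, B, D, A]
After 9 (swap(3, 4)): [C, F, E, D, B, A]
After 10 (swap(2, 5)): [C, F, A, D, B, E]
After 11 (reverse(1, 2)): [C, A, F, D, B, E]
After 12 (swap(0, 3)): [D, A, F, C, B, E]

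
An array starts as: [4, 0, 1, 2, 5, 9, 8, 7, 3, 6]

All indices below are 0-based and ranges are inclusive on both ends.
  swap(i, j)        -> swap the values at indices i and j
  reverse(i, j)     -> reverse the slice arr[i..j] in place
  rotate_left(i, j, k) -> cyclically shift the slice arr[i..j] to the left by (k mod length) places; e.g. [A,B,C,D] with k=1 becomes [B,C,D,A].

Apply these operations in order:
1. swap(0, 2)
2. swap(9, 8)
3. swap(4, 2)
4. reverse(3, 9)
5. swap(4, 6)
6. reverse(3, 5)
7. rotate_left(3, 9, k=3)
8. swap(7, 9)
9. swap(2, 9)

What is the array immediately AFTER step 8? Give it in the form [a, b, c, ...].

Answer: [1, 0, 5, 6, 9, 4, 2, 3, 8, 7]

Derivation:
After 1 (swap(0, 2)): [1, 0, 4, 2, 5, 9, 8, 7, 3, 6]
After 2 (swap(9, 8)): [1, 0, 4, 2, 5, 9, 8, 7, 6, 3]
After 3 (swap(4, 2)): [1, 0, 5, 2, 4, 9, 8, 7, 6, 3]
After 4 (reverse(3, 9)): [1, 0, 5, 3, 6, 7, 8, 9, 4, 2]
After 5 (swap(4, 6)): [1, 0, 5, 3, 8, 7, 6, 9, 4, 2]
After 6 (reverse(3, 5)): [1, 0, 5, 7, 8, 3, 6, 9, 4, 2]
After 7 (rotate_left(3, 9, k=3)): [1, 0, 5, 6, 9, 4, 2, 7, 8, 3]
After 8 (swap(7, 9)): [1, 0, 5, 6, 9, 4, 2, 3, 8, 7]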